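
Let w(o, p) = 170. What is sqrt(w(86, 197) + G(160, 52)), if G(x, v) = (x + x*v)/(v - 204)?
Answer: sqrt(41230)/19 ≈ 10.687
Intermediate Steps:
G(x, v) = (x + v*x)/(-204 + v)
sqrt(w(86, 197) + G(160, 52)) = sqrt(170 + 160*(1 + 52)/(-204 + 52)) = sqrt(170 + 160*53/(-152)) = sqrt(170 + 160*(-1/152)*53) = sqrt(170 - 1060/19) = sqrt(2170/19) = sqrt(41230)/19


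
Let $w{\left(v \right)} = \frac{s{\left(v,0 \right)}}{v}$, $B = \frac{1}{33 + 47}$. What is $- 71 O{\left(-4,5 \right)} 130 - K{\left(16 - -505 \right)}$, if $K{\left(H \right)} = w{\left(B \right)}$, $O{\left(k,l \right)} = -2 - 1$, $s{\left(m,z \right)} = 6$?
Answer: $27210$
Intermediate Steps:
$B = \frac{1}{80} \approx 0.0125$
$O{\left(k,l \right)} = -3$ ($O{\left(k,l \right)} = -2 - 1 = -3$)
$w{\left(v \right)} = \frac{6}{v}$
$K{\left(H \right)} = 480$ ($K{\left(H \right)} = 6 \frac{1}{\frac{1}{80}} = 6 \cdot 80 = 480$)
$- 71 O{\left(-4,5 \right)} 130 - K{\left(16 - -505 \right)} = \left(-71\right) \left(-3\right) 130 - 480 = 213 \cdot 130 - 480 = 27690 - 480 = 27210$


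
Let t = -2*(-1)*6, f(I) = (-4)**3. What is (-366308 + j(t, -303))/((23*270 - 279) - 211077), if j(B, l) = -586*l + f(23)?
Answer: 31469/34191 ≈ 0.92039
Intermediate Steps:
f(I) = -64
t = 12 (t = 2*6 = 12)
j(B, l) = -64 - 586*l (j(B, l) = -586*l - 64 = -64 - 586*l)
(-366308 + j(t, -303))/((23*270 - 279) - 211077) = (-366308 + (-64 - 586*(-303)))/((23*270 - 279) - 211077) = (-366308 + (-64 + 177558))/((6210 - 279) - 211077) = (-366308 + 177494)/(5931 - 211077) = -188814/(-205146) = -188814*(-1/205146) = 31469/34191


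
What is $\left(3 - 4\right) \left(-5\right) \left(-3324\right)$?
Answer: $-16620$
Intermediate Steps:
$\left(3 - 4\right) \left(-5\right) \left(-3324\right) = \left(-1\right) \left(-5\right) \left(-3324\right) = 5 \left(-3324\right) = -16620$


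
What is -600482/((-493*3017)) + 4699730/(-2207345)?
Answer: -161851947624/93804657527 ≈ -1.7254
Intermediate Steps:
-600482/((-493*3017)) + 4699730/(-2207345) = -600482/(-1487381) + 4699730*(-1/2207345) = -600482*(-1/1487381) - 134278/63067 = 600482/1487381 - 134278/63067 = -161851947624/93804657527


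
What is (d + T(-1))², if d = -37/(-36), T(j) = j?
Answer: 1/1296 ≈ 0.00077160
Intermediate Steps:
d = 37/36 (d = -37*(-1/36) = 37/36 ≈ 1.0278)
(d + T(-1))² = (37/36 - 1)² = (1/36)² = 1/1296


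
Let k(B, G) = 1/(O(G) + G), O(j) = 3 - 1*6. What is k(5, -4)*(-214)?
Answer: 214/7 ≈ 30.571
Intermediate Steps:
O(j) = -3 (O(j) = 3 - 6 = -3)
k(B, G) = 1/(-3 + G)
k(5, -4)*(-214) = -214/(-3 - 4) = -214/(-7) = -⅐*(-214) = 214/7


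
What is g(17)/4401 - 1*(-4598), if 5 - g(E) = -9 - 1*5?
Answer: 20235817/4401 ≈ 4598.0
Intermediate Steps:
g(E) = 19 (g(E) = 5 - (-9 - 1*5) = 5 - (-9 - 5) = 5 - 1*(-14) = 5 + 14 = 19)
g(17)/4401 - 1*(-4598) = 19/4401 - 1*(-4598) = 19*(1/4401) + 4598 = 19/4401 + 4598 = 20235817/4401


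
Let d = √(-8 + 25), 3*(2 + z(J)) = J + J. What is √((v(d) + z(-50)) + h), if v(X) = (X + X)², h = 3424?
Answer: √31110/3 ≈ 58.793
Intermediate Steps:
z(J) = -2 + 2*J/3 (z(J) = -2 + (J + J)/3 = -2 + (2*J)/3 = -2 + 2*J/3)
d = √17 ≈ 4.1231
v(X) = 4*X² (v(X) = (2*X)² = 4*X²)
√((v(d) + z(-50)) + h) = √((4*(√17)² + (-2 + (⅔)*(-50))) + 3424) = √((4*17 + (-2 - 100/3)) + 3424) = √((68 - 106/3) + 3424) = √(98/3 + 3424) = √(10370/3) = √31110/3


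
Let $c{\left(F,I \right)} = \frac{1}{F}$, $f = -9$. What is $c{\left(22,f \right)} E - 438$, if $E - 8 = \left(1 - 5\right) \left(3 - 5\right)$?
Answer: $- \frac{4810}{11} \approx -437.27$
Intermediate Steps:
$E = 16$ ($E = 8 + \left(1 - 5\right) \left(3 - 5\right) = 8 - 4 \left(3 - 5\right) = 8 - -8 = 8 + 8 = 16$)
$c{\left(22,f \right)} E - 438 = \frac{1}{22} \cdot 16 - 438 = \frac{8}{11} - 438 = - \frac{4810}{11}$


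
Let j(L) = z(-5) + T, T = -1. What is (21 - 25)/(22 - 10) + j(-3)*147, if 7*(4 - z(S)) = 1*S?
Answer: 1637/3 ≈ 545.67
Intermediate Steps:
z(S) = 4 - S/7
j(L) = 26/7 (j(L) = (4 - 1/7*(-5)) - 1 = (4 + 5/7) - 1 = 33/7 - 1 = 26/7)
(21 - 25)/(22 - 10) + j(-3)*147 = (21 - 25)/(22 - 10) + (26/7)*147 = -4/12 + 546 = -4*1/12 + 546 = -1/3 + 546 = 1637/3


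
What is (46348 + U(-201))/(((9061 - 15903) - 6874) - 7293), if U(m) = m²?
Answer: -86749/21009 ≈ -4.1291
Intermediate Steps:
(46348 + U(-201))/(((9061 - 15903) - 6874) - 7293) = (46348 + (-201)²)/(((9061 - 15903) - 6874) - 7293) = (46348 + 40401)/((-6842 - 6874) - 7293) = 86749/(-13716 - 7293) = 86749/(-21009) = 86749*(-1/21009) = -86749/21009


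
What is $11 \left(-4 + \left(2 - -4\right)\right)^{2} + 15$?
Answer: $59$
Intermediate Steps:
$11 \left(-4 + \left(2 - -4\right)\right)^{2} + 15 = 11 \left(-4 + \left(2 + 4\right)\right)^{2} + 15 = 11 \left(-4 + 6\right)^{2} + 15 = 11 \cdot 2^{2} + 15 = 11 \cdot 4 + 15 = 44 + 15 = 59$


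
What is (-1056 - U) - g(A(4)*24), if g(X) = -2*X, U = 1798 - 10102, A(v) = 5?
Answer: 7488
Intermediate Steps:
U = -8304
(-1056 - U) - g(A(4)*24) = (-1056 - 1*(-8304)) - (-2)*5*24 = (-1056 + 8304) - (-2)*120 = 7248 - 1*(-240) = 7248 + 240 = 7488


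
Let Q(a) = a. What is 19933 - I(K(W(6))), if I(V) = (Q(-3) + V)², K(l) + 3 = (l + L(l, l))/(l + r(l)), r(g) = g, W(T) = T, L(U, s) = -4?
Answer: 716363/36 ≈ 19899.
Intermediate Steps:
K(l) = -3 + (-4 + l)/(2*l) (K(l) = -3 + (l - 4)/(l + l) = -3 + (-4 + l)/((2*l)) = -3 + (-4 + l)*(1/(2*l)) = -3 + (-4 + l)/(2*l))
I(V) = (-3 + V)²
19933 - I(K(W(6))) = 19933 - (-3 + (-5/2 - 2/6))² = 19933 - (-3 + (-5/2 - 2*⅙))² = 19933 - (-3 + (-5/2 - ⅓))² = 19933 - (-3 - 17/6)² = 19933 - (-35/6)² = 19933 - 1*1225/36 = 19933 - 1225/36 = 716363/36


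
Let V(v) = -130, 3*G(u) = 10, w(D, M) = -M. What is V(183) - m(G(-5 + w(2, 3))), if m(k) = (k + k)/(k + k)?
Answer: -131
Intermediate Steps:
G(u) = 10/3 (G(u) = (⅓)*10 = 10/3)
m(k) = 1 (m(k) = (2*k)/((2*k)) = (2*k)*(1/(2*k)) = 1)
V(183) - m(G(-5 + w(2, 3))) = -130 - 1*1 = -130 - 1 = -131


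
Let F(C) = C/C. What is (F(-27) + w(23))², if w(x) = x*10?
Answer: 53361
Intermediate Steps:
F(C) = 1
w(x) = 10*x
(F(-27) + w(23))² = (1 + 10*23)² = (1 + 230)² = 231² = 53361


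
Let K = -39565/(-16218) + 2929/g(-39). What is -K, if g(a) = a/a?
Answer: -47542087/16218 ≈ -2931.4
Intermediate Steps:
g(a) = 1
K = 47542087/16218 (K = -39565/(-16218) + 2929/1 = -39565*(-1/16218) + 2929*1 = 39565/16218 + 2929 = 47542087/16218 ≈ 2931.4)
-K = -1*47542087/16218 = -47542087/16218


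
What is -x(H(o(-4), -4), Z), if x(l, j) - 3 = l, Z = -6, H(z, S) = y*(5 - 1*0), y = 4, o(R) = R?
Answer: -23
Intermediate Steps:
H(z, S) = 20 (H(z, S) = 4*(5 - 1*0) = 4*(5 + 0) = 4*5 = 20)
x(l, j) = 3 + l
-x(H(o(-4), -4), Z) = -(3 + 20) = -1*23 = -23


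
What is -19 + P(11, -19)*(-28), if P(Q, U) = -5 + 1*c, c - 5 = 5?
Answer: -159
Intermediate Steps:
c = 10 (c = 5 + 5 = 10)
P(Q, U) = 5 (P(Q, U) = -5 + 1*10 = -5 + 10 = 5)
-19 + P(11, -19)*(-28) = -19 + 5*(-28) = -19 - 140 = -159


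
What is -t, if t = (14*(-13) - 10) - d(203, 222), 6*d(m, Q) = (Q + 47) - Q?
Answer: 1199/6 ≈ 199.83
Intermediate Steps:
d(m, Q) = 47/6 (d(m, Q) = ((Q + 47) - Q)/6 = ((47 + Q) - Q)/6 = (1/6)*47 = 47/6)
t = -1199/6 (t = (14*(-13) - 10) - 1*47/6 = (-182 - 10) - 47/6 = -192 - 47/6 = -1199/6 ≈ -199.83)
-t = -1*(-1199/6) = 1199/6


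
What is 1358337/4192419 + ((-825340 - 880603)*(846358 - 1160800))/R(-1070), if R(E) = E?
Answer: -374816323089216854/747648055 ≈ -5.0133e+8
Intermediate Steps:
1358337/4192419 + ((-825340 - 880603)*(846358 - 1160800))/R(-1070) = 1358337/4192419 + ((-825340 - 880603)*(846358 - 1160800))/(-1070) = 1358337*(1/4192419) - 1705943*(-314442)*(-1/1070) = 452779/1397473 + 536420128806*(-1/1070) = 452779/1397473 - 268210064403/535 = -374816323089216854/747648055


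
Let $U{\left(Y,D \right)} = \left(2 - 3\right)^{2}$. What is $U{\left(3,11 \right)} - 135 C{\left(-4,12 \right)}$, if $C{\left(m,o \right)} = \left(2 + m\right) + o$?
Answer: $-1349$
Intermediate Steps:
$C{\left(m,o \right)} = 2 + m + o$
$U{\left(Y,D \right)} = 1$ ($U{\left(Y,D \right)} = \left(-1\right)^{2} = 1$)
$U{\left(3,11 \right)} - 135 C{\left(-4,12 \right)} = 1 - 135 \left(2 - 4 + 12\right) = 1 - 1350 = -1349$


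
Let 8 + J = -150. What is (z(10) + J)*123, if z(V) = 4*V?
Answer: -14514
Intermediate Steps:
J = -158 (J = -8 - 150 = -158)
(z(10) + J)*123 = (4*10 - 158)*123 = (40 - 158)*123 = -118*123 = -14514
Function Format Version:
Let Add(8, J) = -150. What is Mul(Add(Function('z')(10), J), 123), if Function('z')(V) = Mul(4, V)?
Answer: -14514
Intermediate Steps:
J = -158 (J = Add(-8, -150) = -158)
Mul(Add(Function('z')(10), J), 123) = Mul(Add(Mul(4, 10), -158), 123) = Mul(Add(40, -158), 123) = Mul(-118, 123) = -14514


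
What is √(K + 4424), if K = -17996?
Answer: 6*I*√377 ≈ 116.5*I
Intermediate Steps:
√(K + 4424) = √(-17996 + 4424) = √(-13572) = 6*I*√377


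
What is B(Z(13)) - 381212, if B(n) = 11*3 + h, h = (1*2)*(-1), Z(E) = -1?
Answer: -381181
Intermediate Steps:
h = -2 (h = 2*(-1) = -2)
B(n) = 31 (B(n) = 11*3 - 2 = 33 - 2 = 31)
B(Z(13)) - 381212 = 31 - 381212 = -381181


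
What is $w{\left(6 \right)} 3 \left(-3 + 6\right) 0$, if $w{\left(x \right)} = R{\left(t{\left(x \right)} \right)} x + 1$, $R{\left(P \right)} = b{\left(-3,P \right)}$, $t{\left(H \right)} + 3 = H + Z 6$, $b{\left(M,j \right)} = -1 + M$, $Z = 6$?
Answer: $0$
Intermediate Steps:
$t{\left(H \right)} = 33 + H$ ($t{\left(H \right)} = -3 + \left(H + 6 \cdot 6\right) = -3 + \left(H + 36\right) = -3 + \left(36 + H\right) = 33 + H$)
$R{\left(P \right)} = -4$ ($R{\left(P \right)} = -1 - 3 = -4$)
$w{\left(x \right)} = 1 - 4 x$ ($w{\left(x \right)} = - 4 x + 1 = 1 - 4 x$)
$w{\left(6 \right)} 3 \left(-3 + 6\right) 0 = \left(1 - 24\right) 3 \left(-3 + 6\right) 0 = \left(1 - 24\right) 3 \cdot 3 \cdot 0 = \left(-23\right) 9 \cdot 0 = \left(-207\right) 0 = 0$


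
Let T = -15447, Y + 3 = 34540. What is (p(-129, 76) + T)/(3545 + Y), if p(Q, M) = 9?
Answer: -2573/6347 ≈ -0.40539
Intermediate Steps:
Y = 34537 (Y = -3 + 34540 = 34537)
(p(-129, 76) + T)/(3545 + Y) = (9 - 15447)/(3545 + 34537) = -15438/38082 = -15438*1/38082 = -2573/6347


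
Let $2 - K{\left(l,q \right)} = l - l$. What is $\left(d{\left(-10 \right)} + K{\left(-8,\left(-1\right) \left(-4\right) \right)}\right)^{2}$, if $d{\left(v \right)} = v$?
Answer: $64$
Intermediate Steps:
$K{\left(l,q \right)} = 2$ ($K{\left(l,q \right)} = 2 - \left(l - l\right) = 2 - 0 = 2 + 0 = 2$)
$\left(d{\left(-10 \right)} + K{\left(-8,\left(-1\right) \left(-4\right) \right)}\right)^{2} = \left(-10 + 2\right)^{2} = \left(-8\right)^{2} = 64$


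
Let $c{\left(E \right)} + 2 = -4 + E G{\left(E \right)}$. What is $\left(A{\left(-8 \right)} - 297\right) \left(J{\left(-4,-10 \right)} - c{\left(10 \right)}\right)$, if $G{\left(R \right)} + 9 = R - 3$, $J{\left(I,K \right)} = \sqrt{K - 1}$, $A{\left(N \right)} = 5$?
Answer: $-7592 - 292 i \sqrt{11} \approx -7592.0 - 968.45 i$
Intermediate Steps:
$J{\left(I,K \right)} = \sqrt{-1 + K}$
$G{\left(R \right)} = -12 + R$ ($G{\left(R \right)} = -9 + \left(R - 3\right) = -9 + \left(-3 + R\right) = -12 + R$)
$c{\left(E \right)} = -6 + E \left(-12 + E\right)$ ($c{\left(E \right)} = -2 + \left(-4 + E \left(-12 + E\right)\right) = -6 + E \left(-12 + E\right)$)
$\left(A{\left(-8 \right)} - 297\right) \left(J{\left(-4,-10 \right)} - c{\left(10 \right)}\right) = \left(5 - 297\right) \left(\sqrt{-1 - 10} - \left(-6 + 10 \left(-12 + 10\right)\right)\right) = - 292 \left(\sqrt{-11} - \left(-6 + 10 \left(-2\right)\right)\right) = - 292 \left(i \sqrt{11} - \left(-6 - 20\right)\right) = - 292 \left(i \sqrt{11} - -26\right) = - 292 \left(i \sqrt{11} + 26\right) = - 292 \left(26 + i \sqrt{11}\right) = -7592 - 292 i \sqrt{11}$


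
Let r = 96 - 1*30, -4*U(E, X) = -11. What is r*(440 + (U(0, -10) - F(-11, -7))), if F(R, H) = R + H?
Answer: 60819/2 ≈ 30410.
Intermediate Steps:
U(E, X) = 11/4 (U(E, X) = -1/4*(-11) = 11/4)
F(R, H) = H + R
r = 66 (r = 96 - 30 = 66)
r*(440 + (U(0, -10) - F(-11, -7))) = 66*(440 + (11/4 - (-7 - 11))) = 66*(440 + (11/4 - 1*(-18))) = 66*(440 + (11/4 + 18)) = 66*(440 + 83/4) = 66*(1843/4) = 60819/2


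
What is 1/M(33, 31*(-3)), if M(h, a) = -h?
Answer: -1/33 ≈ -0.030303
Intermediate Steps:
1/M(33, 31*(-3)) = 1/(-1*33) = 1/(-33) = -1/33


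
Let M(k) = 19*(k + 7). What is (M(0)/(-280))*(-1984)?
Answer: 4712/5 ≈ 942.40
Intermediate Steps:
M(k) = 133 + 19*k (M(k) = 19*(7 + k) = 133 + 19*k)
(M(0)/(-280))*(-1984) = ((133 + 19*0)/(-280))*(-1984) = ((133 + 0)*(-1/280))*(-1984) = (133*(-1/280))*(-1984) = -19/40*(-1984) = 4712/5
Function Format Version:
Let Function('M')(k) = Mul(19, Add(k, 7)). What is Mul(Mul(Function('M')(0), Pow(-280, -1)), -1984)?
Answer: Rational(4712, 5) ≈ 942.40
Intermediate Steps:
Function('M')(k) = Add(133, Mul(19, k)) (Function('M')(k) = Mul(19, Add(7, k)) = Add(133, Mul(19, k)))
Mul(Mul(Function('M')(0), Pow(-280, -1)), -1984) = Mul(Mul(Add(133, Mul(19, 0)), Pow(-280, -1)), -1984) = Mul(Mul(Add(133, 0), Rational(-1, 280)), -1984) = Mul(Mul(133, Rational(-1, 280)), -1984) = Mul(Rational(-19, 40), -1984) = Rational(4712, 5)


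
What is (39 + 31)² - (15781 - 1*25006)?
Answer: 14125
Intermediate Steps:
(39 + 31)² - (15781 - 1*25006) = 70² - (15781 - 25006) = 4900 - 1*(-9225) = 4900 + 9225 = 14125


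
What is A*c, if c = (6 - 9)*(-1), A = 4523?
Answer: 13569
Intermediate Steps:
c = 3 (c = -3*(-1) = 3)
A*c = 4523*3 = 13569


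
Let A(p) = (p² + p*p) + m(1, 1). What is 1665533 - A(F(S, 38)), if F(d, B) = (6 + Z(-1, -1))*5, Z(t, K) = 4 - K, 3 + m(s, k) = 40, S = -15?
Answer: 1659446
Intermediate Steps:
m(s, k) = 37 (m(s, k) = -3 + 40 = 37)
F(d, B) = 55 (F(d, B) = (6 + (4 - 1*(-1)))*5 = (6 + (4 + 1))*5 = (6 + 5)*5 = 11*5 = 55)
A(p) = 37 + 2*p² (A(p) = (p² + p*p) + 37 = (p² + p²) + 37 = 2*p² + 37 = 37 + 2*p²)
1665533 - A(F(S, 38)) = 1665533 - (37 + 2*55²) = 1665533 - (37 + 2*3025) = 1665533 - (37 + 6050) = 1665533 - 1*6087 = 1665533 - 6087 = 1659446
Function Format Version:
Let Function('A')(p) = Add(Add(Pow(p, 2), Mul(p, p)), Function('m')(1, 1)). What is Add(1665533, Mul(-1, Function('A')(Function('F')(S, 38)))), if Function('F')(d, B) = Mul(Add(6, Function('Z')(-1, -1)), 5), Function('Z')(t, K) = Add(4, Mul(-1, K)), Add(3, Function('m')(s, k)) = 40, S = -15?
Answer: 1659446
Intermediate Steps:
Function('m')(s, k) = 37 (Function('m')(s, k) = Add(-3, 40) = 37)
Function('F')(d, B) = 55 (Function('F')(d, B) = Mul(Add(6, Add(4, Mul(-1, -1))), 5) = Mul(Add(6, Add(4, 1)), 5) = Mul(Add(6, 5), 5) = Mul(11, 5) = 55)
Function('A')(p) = Add(37, Mul(2, Pow(p, 2))) (Function('A')(p) = Add(Add(Pow(p, 2), Mul(p, p)), 37) = Add(Add(Pow(p, 2), Pow(p, 2)), 37) = Add(Mul(2, Pow(p, 2)), 37) = Add(37, Mul(2, Pow(p, 2))))
Add(1665533, Mul(-1, Function('A')(Function('F')(S, 38)))) = Add(1665533, Mul(-1, Add(37, Mul(2, Pow(55, 2))))) = Add(1665533, Mul(-1, Add(37, Mul(2, 3025)))) = Add(1665533, Mul(-1, Add(37, 6050))) = Add(1665533, Mul(-1, 6087)) = Add(1665533, -6087) = 1659446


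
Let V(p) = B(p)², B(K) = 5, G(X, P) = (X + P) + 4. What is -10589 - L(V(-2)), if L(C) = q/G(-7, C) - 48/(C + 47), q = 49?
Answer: -698977/66 ≈ -10591.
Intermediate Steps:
G(X, P) = 4 + P + X (G(X, P) = (P + X) + 4 = 4 + P + X)
V(p) = 25 (V(p) = 5² = 25)
L(C) = -48/(47 + C) + 49/(-3 + C) (L(C) = 49/(4 + C - 7) - 48/(C + 47) = 49/(-3 + C) - 48/(47 + C) = -48/(47 + C) + 49/(-3 + C))
-10589 - L(V(-2)) = -10589 - (2447 + 25)/((-3 + 25)*(47 + 25)) = -10589 - 2472/(22*72) = -10589 - 1*103/66 = -10589 - 103/66 = -698977/66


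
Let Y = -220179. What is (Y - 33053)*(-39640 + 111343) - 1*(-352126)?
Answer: -18157141970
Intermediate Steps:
(Y - 33053)*(-39640 + 111343) - 1*(-352126) = (-220179 - 33053)*(-39640 + 111343) - 1*(-352126) = -253232*71703 + 352126 = -18157494096 + 352126 = -18157141970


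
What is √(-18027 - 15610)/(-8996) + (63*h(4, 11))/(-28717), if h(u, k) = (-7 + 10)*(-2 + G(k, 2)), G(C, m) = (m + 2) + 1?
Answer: -567/28717 - I*√33637/8996 ≈ -0.019744 - 0.020387*I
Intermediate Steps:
G(C, m) = 3 + m (G(C, m) = (2 + m) + 1 = 3 + m)
h(u, k) = 9 (h(u, k) = (-7 + 10)*(-2 + (3 + 2)) = 3*(-2 + 5) = 3*3 = 9)
√(-18027 - 15610)/(-8996) + (63*h(4, 11))/(-28717) = √(-18027 - 15610)/(-8996) + (63*9)/(-28717) = √(-33637)*(-1/8996) + 567*(-1/28717) = (I*√33637)*(-1/8996) - 567/28717 = -I*√33637/8996 - 567/28717 = -567/28717 - I*√33637/8996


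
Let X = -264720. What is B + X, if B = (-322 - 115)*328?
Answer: -408056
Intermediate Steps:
B = -143336 (B = -437*328 = -143336)
B + X = -143336 - 264720 = -408056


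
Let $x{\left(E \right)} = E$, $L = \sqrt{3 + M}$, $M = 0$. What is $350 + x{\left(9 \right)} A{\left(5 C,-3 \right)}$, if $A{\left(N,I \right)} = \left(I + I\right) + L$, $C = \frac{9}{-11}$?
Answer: $296 + 9 \sqrt{3} \approx 311.59$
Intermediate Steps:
$C = - \frac{9}{11}$ ($C = 9 \left(- \frac{1}{11}\right) = - \frac{9}{11} \approx -0.81818$)
$L = \sqrt{3}$ ($L = \sqrt{3 + 0} = \sqrt{3} \approx 1.732$)
$A{\left(N,I \right)} = \sqrt{3} + 2 I$ ($A{\left(N,I \right)} = \left(I + I\right) + \sqrt{3} = 2 I + \sqrt{3} = \sqrt{3} + 2 I$)
$350 + x{\left(9 \right)} A{\left(5 C,-3 \right)} = 350 + 9 \left(\sqrt{3} + 2 \left(-3\right)\right) = 350 + 9 \left(\sqrt{3} - 6\right) = 350 + 9 \left(-6 + \sqrt{3}\right) = 350 - \left(54 - 9 \sqrt{3}\right) = 296 + 9 \sqrt{3}$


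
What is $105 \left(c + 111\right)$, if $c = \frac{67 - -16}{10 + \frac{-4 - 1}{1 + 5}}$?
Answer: $\frac{138663}{11} \approx 12606.0$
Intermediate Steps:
$c = \frac{498}{55}$ ($c = \frac{67 + 16}{10 + \frac{1}{6} \left(-5\right)} = \frac{83}{10 + \frac{1}{6} \left(-5\right)} = \frac{83}{10 - \frac{5}{6}} = \frac{83}{\frac{55}{6}} = 83 \cdot \frac{6}{55} = \frac{498}{55} \approx 9.0546$)
$105 \left(c + 111\right) = 105 \left(\frac{498}{55} + 111\right) = 105 \cdot \frac{6603}{55} = \frac{138663}{11}$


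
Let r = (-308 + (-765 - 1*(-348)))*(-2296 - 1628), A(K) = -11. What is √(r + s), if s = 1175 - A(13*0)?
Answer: √2846086 ≈ 1687.0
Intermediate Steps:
s = 1186 (s = 1175 - 1*(-11) = 1175 + 11 = 1186)
r = 2844900 (r = (-308 + (-765 + 348))*(-3924) = (-308 - 417)*(-3924) = -725*(-3924) = 2844900)
√(r + s) = √(2844900 + 1186) = √2846086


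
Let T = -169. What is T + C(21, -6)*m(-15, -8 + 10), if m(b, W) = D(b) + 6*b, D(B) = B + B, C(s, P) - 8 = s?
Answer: -3649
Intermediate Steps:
C(s, P) = 8 + s
D(B) = 2*B
m(b, W) = 8*b (m(b, W) = 2*b + 6*b = 8*b)
T + C(21, -6)*m(-15, -8 + 10) = -169 + (8 + 21)*(8*(-15)) = -169 + 29*(-120) = -169 - 3480 = -3649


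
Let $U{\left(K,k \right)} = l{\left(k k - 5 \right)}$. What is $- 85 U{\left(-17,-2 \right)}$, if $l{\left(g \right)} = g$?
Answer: $85$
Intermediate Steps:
$U{\left(K,k \right)} = -5 + k^{2}$ ($U{\left(K,k \right)} = k k - 5 = k^{2} - 5 = -5 + k^{2}$)
$- 85 U{\left(-17,-2 \right)} = - 85 \left(-5 + \left(-2\right)^{2}\right) = - 85 \left(-5 + 4\right) = \left(-85\right) \left(-1\right) = 85$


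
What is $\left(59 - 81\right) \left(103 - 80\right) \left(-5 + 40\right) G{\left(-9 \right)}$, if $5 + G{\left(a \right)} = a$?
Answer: $247940$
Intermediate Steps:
$G{\left(a \right)} = -5 + a$
$\left(59 - 81\right) \left(103 - 80\right) \left(-5 + 40\right) G{\left(-9 \right)} = \left(59 - 81\right) \left(103 - 80\right) \left(-5 + 40\right) \left(-5 - 9\right) = - 22 \cdot 23 \cdot 35 \left(-14\right) = \left(-22\right) 805 \left(-14\right) = \left(-17710\right) \left(-14\right) = 247940$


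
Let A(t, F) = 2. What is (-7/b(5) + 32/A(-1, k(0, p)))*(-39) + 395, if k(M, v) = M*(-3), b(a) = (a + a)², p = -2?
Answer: -22627/100 ≈ -226.27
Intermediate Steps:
b(a) = 4*a² (b(a) = (2*a)² = 4*a²)
k(M, v) = -3*M
(-7/b(5) + 32/A(-1, k(0, p)))*(-39) + 395 = (-7/(4*5²) + 32/2)*(-39) + 395 = (-7/(4*25) + 32*(½))*(-39) + 395 = (-7/100 + 16)*(-39) + 395 = (1593/100)*(-39) + 395 = -62127/100 + 395 = -22627/100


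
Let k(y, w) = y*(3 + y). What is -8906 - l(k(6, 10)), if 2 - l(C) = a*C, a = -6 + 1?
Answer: -9178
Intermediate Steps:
a = -5
l(C) = 2 + 5*C (l(C) = 2 - (-5)*C = 2 + 5*C)
-8906 - l(k(6, 10)) = -8906 - (2 + 5*(6*(3 + 6))) = -8906 - (2 + 5*(6*9)) = -8906 - (2 + 5*54) = -8906 - (2 + 270) = -8906 - 1*272 = -8906 - 272 = -9178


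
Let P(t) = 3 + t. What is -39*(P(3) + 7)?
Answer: -507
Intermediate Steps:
-39*(P(3) + 7) = -39*((3 + 3) + 7) = -39*(6 + 7) = -39*13 = -507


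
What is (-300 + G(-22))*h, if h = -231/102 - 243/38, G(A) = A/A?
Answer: 836303/323 ≈ 2589.2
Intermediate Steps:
G(A) = 1
h = -2797/323 (h = -231*1/102 - 243*1/38 = -77/34 - 243/38 = -2797/323 ≈ -8.6594)
(-300 + G(-22))*h = (-300 + 1)*(-2797/323) = -299*(-2797/323) = 836303/323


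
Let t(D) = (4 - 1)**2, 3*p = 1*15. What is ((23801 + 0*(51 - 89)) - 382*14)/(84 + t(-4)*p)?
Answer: 6151/43 ≈ 143.05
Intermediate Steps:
p = 5 (p = (1*15)/3 = (1/3)*15 = 5)
t(D) = 9 (t(D) = 3**2 = 9)
((23801 + 0*(51 - 89)) - 382*14)/(84 + t(-4)*p) = ((23801 + 0*(51 - 89)) - 382*14)/(84 + 9*5) = ((23801 + 0*(-38)) - 5348)/(84 + 45) = ((23801 + 0) - 5348)/129 = (23801 - 5348)*(1/129) = 18453*(1/129) = 6151/43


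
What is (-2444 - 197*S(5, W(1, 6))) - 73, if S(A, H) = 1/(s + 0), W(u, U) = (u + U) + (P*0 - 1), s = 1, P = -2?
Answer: -2714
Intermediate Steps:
W(u, U) = -1 + U + u (W(u, U) = (u + U) + (-2*0 - 1) = (U + u) + (0 - 1) = (U + u) - 1 = -1 + U + u)
S(A, H) = 1 (S(A, H) = 1/(1 + 0) = 1/1 = 1)
(-2444 - 197*S(5, W(1, 6))) - 73 = (-2444 - 197*1) - 73 = (-2444 - 197) - 73 = -2641 - 73 = -2714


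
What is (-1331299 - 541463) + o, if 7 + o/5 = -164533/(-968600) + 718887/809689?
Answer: -293752910434856323/156852953080 ≈ -1.8728e+6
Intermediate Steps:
o = -4660318849363/156852953080 (o = -35 + 5*(-164533/(-968600) + 718887/809689) = -35 + 5*(-164533*(-1/968600) + 718887*(1/809689)) = -35 + 5*(164533/968600 + 718887/809689) = -35 + 5*(829534508437/784264765400) = -35 + 829534508437/156852953080 = -4660318849363/156852953080 ≈ -29.711)
(-1331299 - 541463) + o = (-1331299 - 541463) - 4660318849363/156852953080 = -1872762 - 4660318849363/156852953080 = -293752910434856323/156852953080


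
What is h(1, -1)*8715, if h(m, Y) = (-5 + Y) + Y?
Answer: -61005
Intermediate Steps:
h(m, Y) = -5 + 2*Y
h(1, -1)*8715 = (-5 + 2*(-1))*8715 = (-5 - 2)*8715 = -7*8715 = -61005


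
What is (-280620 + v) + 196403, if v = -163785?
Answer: -248002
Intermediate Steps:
(-280620 + v) + 196403 = (-280620 - 163785) + 196403 = -444405 + 196403 = -248002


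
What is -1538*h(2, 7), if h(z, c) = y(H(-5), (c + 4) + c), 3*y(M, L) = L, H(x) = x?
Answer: -9228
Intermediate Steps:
y(M, L) = L/3
h(z, c) = 4/3 + 2*c/3 (h(z, c) = ((c + 4) + c)/3 = ((4 + c) + c)/3 = (4 + 2*c)/3 = 4/3 + 2*c/3)
-1538*h(2, 7) = -1538*(4/3 + (⅔)*7) = -1538*(4/3 + 14/3) = -1538*6 = -9228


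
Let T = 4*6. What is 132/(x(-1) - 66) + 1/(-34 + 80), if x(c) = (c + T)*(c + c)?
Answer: -745/644 ≈ -1.1568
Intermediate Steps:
T = 24
x(c) = 2*c*(24 + c) (x(c) = (c + 24)*(c + c) = (24 + c)*(2*c) = 2*c*(24 + c))
132/(x(-1) - 66) + 1/(-34 + 80) = 132/(2*(-1)*(24 - 1) - 66) + 1/(-34 + 80) = 132/(2*(-1)*23 - 66) + 1/46 = 132/(-46 - 66) + 1/46 = 132/(-112) + 1/46 = -1/112*132 + 1/46 = -33/28 + 1/46 = -745/644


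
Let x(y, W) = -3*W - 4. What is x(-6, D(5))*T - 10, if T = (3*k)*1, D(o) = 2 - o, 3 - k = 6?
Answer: -55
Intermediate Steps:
k = -3 (k = 3 - 1*6 = 3 - 6 = -3)
x(y, W) = -4 - 3*W
T = -9 (T = (3*(-3))*1 = -9*1 = -9)
x(-6, D(5))*T - 10 = (-4 - 3*(2 - 1*5))*(-9) - 10 = (-4 - 3*(2 - 5))*(-9) - 10 = (-4 - 3*(-3))*(-9) - 10 = (-4 + 9)*(-9) - 10 = 5*(-9) - 10 = -45 - 10 = -55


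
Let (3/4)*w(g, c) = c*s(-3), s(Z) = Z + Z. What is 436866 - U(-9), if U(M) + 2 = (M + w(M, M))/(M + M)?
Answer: 873743/2 ≈ 4.3687e+5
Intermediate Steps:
s(Z) = 2*Z
w(g, c) = -8*c (w(g, c) = 4*(c*(2*(-3)))/3 = 4*(c*(-6))/3 = 4*(-6*c)/3 = -8*c)
U(M) = -11/2 (U(M) = -2 + (M - 8*M)/(M + M) = -2 + (-7*M)/((2*M)) = -2 + (-7*M)*(1/(2*M)) = -2 - 7/2 = -11/2)
436866 - U(-9) = 436866 - 1*(-11/2) = 436866 + 11/2 = 873743/2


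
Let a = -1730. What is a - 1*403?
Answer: -2133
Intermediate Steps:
a - 1*403 = -1730 - 1*403 = -1730 - 403 = -2133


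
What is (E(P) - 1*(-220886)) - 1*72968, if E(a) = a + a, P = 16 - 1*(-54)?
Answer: 148058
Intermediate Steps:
P = 70 (P = 16 + 54 = 70)
E(a) = 2*a
(E(P) - 1*(-220886)) - 1*72968 = (2*70 - 1*(-220886)) - 1*72968 = (140 + 220886) - 72968 = 221026 - 72968 = 148058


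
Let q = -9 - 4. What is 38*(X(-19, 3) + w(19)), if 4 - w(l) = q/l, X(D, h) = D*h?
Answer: -1988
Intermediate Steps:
q = -13
w(l) = 4 + 13/l (w(l) = 4 - (-13)/l = 4 + 13/l)
38*(X(-19, 3) + w(19)) = 38*(-19*3 + (4 + 13/19)) = 38*(-57 + (4 + 13*(1/19))) = 38*(-57 + (4 + 13/19)) = 38*(-57 + 89/19) = 38*(-994/19) = -1988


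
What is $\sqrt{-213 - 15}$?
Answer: $2 i \sqrt{57} \approx 15.1 i$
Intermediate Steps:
$\sqrt{-213 - 15} = \sqrt{-228} = 2 i \sqrt{57}$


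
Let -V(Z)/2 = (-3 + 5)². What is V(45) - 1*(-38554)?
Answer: 38546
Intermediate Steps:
V(Z) = -8 (V(Z) = -2*(-3 + 5)² = -2*2² = -2*4 = -8)
V(45) - 1*(-38554) = -8 - 1*(-38554) = -8 + 38554 = 38546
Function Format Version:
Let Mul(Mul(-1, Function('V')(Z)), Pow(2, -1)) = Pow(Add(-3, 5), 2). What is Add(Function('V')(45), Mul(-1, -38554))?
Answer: 38546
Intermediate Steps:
Function('V')(Z) = -8 (Function('V')(Z) = Mul(-2, Pow(Add(-3, 5), 2)) = Mul(-2, Pow(2, 2)) = Mul(-2, 4) = -8)
Add(Function('V')(45), Mul(-1, -38554)) = Add(-8, Mul(-1, -38554)) = Add(-8, 38554) = 38546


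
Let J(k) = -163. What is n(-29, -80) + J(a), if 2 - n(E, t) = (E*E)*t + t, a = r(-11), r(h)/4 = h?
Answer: 67199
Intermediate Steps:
r(h) = 4*h
a = -44 (a = 4*(-11) = -44)
n(E, t) = 2 - t - t*E² (n(E, t) = 2 - ((E*E)*t + t) = 2 - (E²*t + t) = 2 - (t*E² + t) = 2 - (t + t*E²) = 2 + (-t - t*E²) = 2 - t - t*E²)
n(-29, -80) + J(a) = (2 - 1*(-80) - 1*(-80)*(-29)²) - 163 = (2 + 80 - 1*(-80)*841) - 163 = (2 + 80 + 67280) - 163 = 67362 - 163 = 67199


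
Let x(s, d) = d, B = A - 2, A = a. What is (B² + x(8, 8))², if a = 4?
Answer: 144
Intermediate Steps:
A = 4
B = 2 (B = 4 - 2 = 2)
(B² + x(8, 8))² = (2² + 8)² = (4 + 8)² = 12² = 144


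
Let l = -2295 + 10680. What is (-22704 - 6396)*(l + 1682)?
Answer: -292949700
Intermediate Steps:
l = 8385
(-22704 - 6396)*(l + 1682) = (-22704 - 6396)*(8385 + 1682) = -29100*10067 = -292949700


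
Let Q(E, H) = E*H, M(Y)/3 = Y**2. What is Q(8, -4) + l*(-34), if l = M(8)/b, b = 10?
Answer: -3424/5 ≈ -684.80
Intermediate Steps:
M(Y) = 3*Y**2
l = 96/5 (l = (3*8**2)/10 = (3*64)*(1/10) = 192*(1/10) = 96/5 ≈ 19.200)
Q(8, -4) + l*(-34) = 8*(-4) + (96/5)*(-34) = -32 - 3264/5 = -3424/5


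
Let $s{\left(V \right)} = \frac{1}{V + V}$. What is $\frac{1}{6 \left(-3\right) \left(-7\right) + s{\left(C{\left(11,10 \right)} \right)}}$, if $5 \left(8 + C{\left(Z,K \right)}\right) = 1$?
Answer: $\frac{78}{9823} \approx 0.0079405$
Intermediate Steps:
$C{\left(Z,K \right)} = - \frac{39}{5}$ ($C{\left(Z,K \right)} = -8 + \frac{1}{5} \cdot 1 = -8 + \frac{1}{5} = - \frac{39}{5}$)
$s{\left(V \right)} = \frac{1}{2 V}$
$\frac{1}{6 \left(-3\right) \left(-7\right) + s{\left(C{\left(11,10 \right)} \right)}} = \frac{1}{6 \left(-3\right) \left(-7\right) + \frac{1}{2 \left(- \frac{39}{5}\right)}} = \frac{1}{\left(-18\right) \left(-7\right) + \frac{1}{2} \left(- \frac{5}{39}\right)} = \frac{1}{126 - \frac{5}{78}} = \frac{1}{\frac{9823}{78}} = \frac{78}{9823}$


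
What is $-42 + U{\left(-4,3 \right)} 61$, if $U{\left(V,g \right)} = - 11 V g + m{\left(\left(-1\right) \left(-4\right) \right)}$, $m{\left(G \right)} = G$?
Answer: $8254$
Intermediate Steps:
$U{\left(V,g \right)} = 4 - 11 V g$ ($U{\left(V,g \right)} = - 11 V g - -4 = - 11 V g + 4 = 4 - 11 V g$)
$-42 + U{\left(-4,3 \right)} 61 = -42 + \left(4 - \left(-44\right) 3\right) 61 = -42 + \left(4 + 132\right) 61 = -42 + 136 \cdot 61 = -42 + 8296 = 8254$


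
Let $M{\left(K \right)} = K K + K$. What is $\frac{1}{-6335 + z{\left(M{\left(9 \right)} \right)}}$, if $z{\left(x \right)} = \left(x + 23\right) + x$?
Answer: $- \frac{1}{6132} \approx -0.00016308$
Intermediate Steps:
$M{\left(K \right)} = K + K^{2}$ ($M{\left(K \right)} = K^{2} + K = K + K^{2}$)
$z{\left(x \right)} = 23 + 2 x$ ($z{\left(x \right)} = \left(23 + x\right) + x = 23 + 2 x$)
$\frac{1}{-6335 + z{\left(M{\left(9 \right)} \right)}} = \frac{1}{-6335 + \left(23 + 2 \cdot 9 \left(1 + 9\right)\right)} = \frac{1}{-6335 + \left(23 + 2 \cdot 9 \cdot 10\right)} = \frac{1}{-6335 + \left(23 + 2 \cdot 90\right)} = \frac{1}{-6335 + \left(23 + 180\right)} = \frac{1}{-6335 + 203} = \frac{1}{-6132} = - \frac{1}{6132}$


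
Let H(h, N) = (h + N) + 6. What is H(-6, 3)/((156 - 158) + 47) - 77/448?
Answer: -101/960 ≈ -0.10521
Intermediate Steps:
H(h, N) = 6 + N + h (H(h, N) = (N + h) + 6 = 6 + N + h)
H(-6, 3)/((156 - 158) + 47) - 77/448 = (6 + 3 - 6)/((156 - 158) + 47) - 77/448 = 3/(-2 + 47) - 77*1/448 = 3/45 - 11/64 = 3*(1/45) - 11/64 = 1/15 - 11/64 = -101/960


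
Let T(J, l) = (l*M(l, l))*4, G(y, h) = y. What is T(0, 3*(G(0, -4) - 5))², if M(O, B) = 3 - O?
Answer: 1166400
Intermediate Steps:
T(J, l) = 4*l*(3 - l) (T(J, l) = (l*(3 - l))*4 = 4*l*(3 - l))
T(0, 3*(G(0, -4) - 5))² = (4*(3*(0 - 5))*(3 - 3*(0 - 5)))² = (4*(3*(-5))*(3 - 3*(-5)))² = (4*(-15)*(3 - 1*(-15)))² = (4*(-15)*(3 + 15))² = (4*(-15)*18)² = (-1080)² = 1166400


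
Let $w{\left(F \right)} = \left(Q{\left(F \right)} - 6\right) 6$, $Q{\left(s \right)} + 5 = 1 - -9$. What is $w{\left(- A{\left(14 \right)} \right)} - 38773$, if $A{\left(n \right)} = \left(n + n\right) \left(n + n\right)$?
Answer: $-38779$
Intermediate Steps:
$Q{\left(s \right)} = 5$ ($Q{\left(s \right)} = -5 + \left(1 - -9\right) = -5 + \left(1 + 9\right) = -5 + 10 = 5$)
$A{\left(n \right)} = 4 n^{2}$ ($A{\left(n \right)} = 2 n 2 n = 4 n^{2}$)
$w{\left(F \right)} = -6$ ($w{\left(F \right)} = \left(5 - 6\right) 6 = \left(-1\right) 6 = -6$)
$w{\left(- A{\left(14 \right)} \right)} - 38773 = -6 - 38773 = -38779$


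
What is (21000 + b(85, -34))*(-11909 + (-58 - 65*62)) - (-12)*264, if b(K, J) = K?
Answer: -337293577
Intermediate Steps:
(21000 + b(85, -34))*(-11909 + (-58 - 65*62)) - (-12)*264 = (21000 + 85)*(-11909 + (-58 - 65*62)) - (-12)*264 = 21085*(-11909 + (-58 - 4030)) - 1*(-3168) = 21085*(-11909 - 4088) + 3168 = 21085*(-15997) + 3168 = -337296745 + 3168 = -337293577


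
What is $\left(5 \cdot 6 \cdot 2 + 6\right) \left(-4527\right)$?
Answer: $-298782$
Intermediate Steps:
$\left(5 \cdot 6 \cdot 2 + 6\right) \left(-4527\right) = \left(30 \cdot 2 + 6\right) \left(-4527\right) = \left(60 + 6\right) \left(-4527\right) = 66 \left(-4527\right) = -298782$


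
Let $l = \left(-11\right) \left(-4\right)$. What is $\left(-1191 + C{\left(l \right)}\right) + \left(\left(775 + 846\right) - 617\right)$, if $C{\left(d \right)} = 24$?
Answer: $-163$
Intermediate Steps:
$l = 44$
$\left(-1191 + C{\left(l \right)}\right) + \left(\left(775 + 846\right) - 617\right) = \left(-1191 + 24\right) + \left(\left(775 + 846\right) - 617\right) = -1167 + \left(1621 - 617\right) = -1167 + 1004 = -163$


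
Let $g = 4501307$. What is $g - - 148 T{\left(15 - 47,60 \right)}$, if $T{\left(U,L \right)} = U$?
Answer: $4496571$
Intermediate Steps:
$g - - 148 T{\left(15 - 47,60 \right)} = 4501307 - - 148 \left(15 - 47\right) = 4501307 - \left(-148\right) \left(-32\right) = 4501307 - 4736 = 4496571$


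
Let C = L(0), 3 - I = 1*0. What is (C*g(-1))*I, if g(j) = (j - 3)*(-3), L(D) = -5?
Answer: -180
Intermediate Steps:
g(j) = 9 - 3*j (g(j) = (-3 + j)*(-3) = 9 - 3*j)
I = 3 (I = 3 - 0 = 3 - 1*0 = 3 + 0 = 3)
C = -5
(C*g(-1))*I = -5*(9 - 3*(-1))*3 = -5*(9 + 3)*3 = -5*12*3 = -60*3 = -180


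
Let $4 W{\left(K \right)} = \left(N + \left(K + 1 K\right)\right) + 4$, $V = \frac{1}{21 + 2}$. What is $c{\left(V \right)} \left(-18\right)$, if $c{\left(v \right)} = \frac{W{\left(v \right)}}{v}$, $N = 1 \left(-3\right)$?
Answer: $- \frac{225}{2} \approx -112.5$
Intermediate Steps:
$V = \frac{1}{23} \approx 0.043478$
$N = -3$
$W{\left(K \right)} = \frac{1}{4} + \frac{K}{2}$ ($W{\left(K \right)} = \frac{\left(-3 + \left(K + 1 K\right)\right) + 4}{4} = \frac{\left(-3 + \left(K + K\right)\right) + 4}{4} = \frac{\left(-3 + 2 K\right) + 4}{4} = \frac{1 + 2 K}{4} = \frac{1}{4} + \frac{K}{2}$)
$c{\left(v \right)} = \frac{\frac{1}{4} + \frac{v}{2}}{v}$
$c{\left(V \right)} \left(-18\right) = \frac{\frac{1}{\frac{1}{23}} \left(1 + 2 \cdot \frac{1}{23}\right)}{4} \left(-18\right) = \frac{1}{4} \cdot 23 \left(1 + \frac{2}{23}\right) \left(-18\right) = \frac{1}{4} \cdot 23 \cdot \frac{25}{23} \left(-18\right) = \frac{25}{4} \left(-18\right) = - \frac{225}{2}$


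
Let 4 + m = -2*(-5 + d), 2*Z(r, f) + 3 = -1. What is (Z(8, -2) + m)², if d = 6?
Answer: 64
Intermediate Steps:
Z(r, f) = -2 (Z(r, f) = -3/2 + (½)*(-1) = -3/2 - ½ = -2)
m = -6 (m = -4 - 2*(-5 + 6) = -4 - 2*1 = -4 - 2 = -6)
(Z(8, -2) + m)² = (-2 - 6)² = (-8)² = 64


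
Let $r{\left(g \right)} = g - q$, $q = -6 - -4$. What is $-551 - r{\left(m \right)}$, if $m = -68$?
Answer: $-485$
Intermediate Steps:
$q = -2$ ($q = -6 + 4 = -2$)
$r{\left(g \right)} = 2 + g$ ($r{\left(g \right)} = g - -2 = g + 2 = 2 + g$)
$-551 - r{\left(m \right)} = -551 - \left(2 - 68\right) = -551 - -66 = -551 + 66 = -485$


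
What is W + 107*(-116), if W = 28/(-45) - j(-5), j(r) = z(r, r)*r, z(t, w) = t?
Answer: -559693/45 ≈ -12438.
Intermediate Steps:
j(r) = r**2 (j(r) = r*r = r**2)
W = -1153/45 (W = 28/(-45) - 1*(-5)**2 = 28*(-1/45) - 1*25 = -28/45 - 25 = -1153/45 ≈ -25.622)
W + 107*(-116) = -1153/45 + 107*(-116) = -1153/45 - 12412 = -559693/45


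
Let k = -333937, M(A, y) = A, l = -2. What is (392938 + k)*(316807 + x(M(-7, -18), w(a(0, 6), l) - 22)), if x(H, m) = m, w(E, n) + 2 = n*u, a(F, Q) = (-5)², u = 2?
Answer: 18690277779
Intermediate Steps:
a(F, Q) = 25
w(E, n) = -2 + 2*n (w(E, n) = -2 + n*2 = -2 + 2*n)
(392938 + k)*(316807 + x(M(-7, -18), w(a(0, 6), l) - 22)) = (392938 - 333937)*(316807 + ((-2 + 2*(-2)) - 22)) = 59001*(316807 + ((-2 - 4) - 22)) = 59001*(316807 + (-6 - 22)) = 59001*(316807 - 28) = 59001*316779 = 18690277779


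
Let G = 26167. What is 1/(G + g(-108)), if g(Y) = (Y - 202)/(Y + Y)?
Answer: 108/2826191 ≈ 3.8214e-5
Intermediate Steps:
g(Y) = (-202 + Y)/(2*Y) (g(Y) = (-202 + Y)/((2*Y)) = (-202 + Y)*(1/(2*Y)) = (-202 + Y)/(2*Y))
1/(G + g(-108)) = 1/(26167 + (½)*(-202 - 108)/(-108)) = 1/(26167 + (½)*(-1/108)*(-310)) = 1/(26167 + 155/108) = 1/(2826191/108) = 108/2826191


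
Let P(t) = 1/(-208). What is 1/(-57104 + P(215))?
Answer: -208/11877633 ≈ -1.7512e-5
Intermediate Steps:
P(t) = -1/208
1/(-57104 + P(215)) = 1/(-57104 - 1/208) = 1/(-11877633/208) = -208/11877633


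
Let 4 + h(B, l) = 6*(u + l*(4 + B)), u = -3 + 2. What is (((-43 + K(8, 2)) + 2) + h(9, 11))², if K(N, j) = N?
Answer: 664225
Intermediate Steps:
u = -1
h(B, l) = -10 + 6*l*(4 + B) (h(B, l) = -4 + 6*(-1 + l*(4 + B)) = -4 + (-6 + 6*l*(4 + B)) = -10 + 6*l*(4 + B))
(((-43 + K(8, 2)) + 2) + h(9, 11))² = (((-43 + 8) + 2) + (-10 + 24*11 + 6*9*11))² = ((-35 + 2) + (-10 + 264 + 594))² = (-33 + 848)² = 815² = 664225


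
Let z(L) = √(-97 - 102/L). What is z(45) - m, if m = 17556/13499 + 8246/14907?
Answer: -373020046/201229593 + I*√22335/15 ≈ -1.8537 + 9.9633*I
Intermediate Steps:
m = 373020046/201229593 (m = 17556*(1/13499) + 8246*(1/14907) = 17556/13499 + 8246/14907 = 373020046/201229593 ≈ 1.8537)
z(45) - m = √(-97 - 102/45) - 1*373020046/201229593 = √(-97 - 102*1/45) - 373020046/201229593 = √(-97 - 34/15) - 373020046/201229593 = √(-1489/15) - 373020046/201229593 = I*√22335/15 - 373020046/201229593 = -373020046/201229593 + I*√22335/15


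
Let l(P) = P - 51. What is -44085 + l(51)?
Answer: -44085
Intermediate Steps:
l(P) = -51 + P
-44085 + l(51) = -44085 + (-51 + 51) = -44085 + 0 = -44085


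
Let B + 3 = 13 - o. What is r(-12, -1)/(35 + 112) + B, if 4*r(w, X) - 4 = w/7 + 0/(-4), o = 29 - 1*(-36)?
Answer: -56591/1029 ≈ -54.996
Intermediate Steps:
o = 65 (o = 29 + 36 = 65)
B = -55 (B = -3 + (13 - 1*65) = -3 + (13 - 65) = -3 - 52 = -55)
r(w, X) = 1 + w/28 (r(w, X) = 1 + (w/7 + 0/(-4))/4 = 1 + (w*(1/7) + 0*(-1/4))/4 = 1 + (w/7 + 0)/4 = 1 + (w/7)/4 = 1 + w/28)
r(-12, -1)/(35 + 112) + B = (1 + (1/28)*(-12))/(35 + 112) - 55 = (1 - 3/7)/147 - 55 = (1/147)*(4/7) - 55 = 4/1029 - 55 = -56591/1029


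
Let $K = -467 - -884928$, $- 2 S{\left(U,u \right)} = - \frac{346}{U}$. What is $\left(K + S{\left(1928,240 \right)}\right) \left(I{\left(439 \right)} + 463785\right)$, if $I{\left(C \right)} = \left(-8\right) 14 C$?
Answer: $\frac{707021899819277}{1928} \approx 3.6671 \cdot 10^{11}$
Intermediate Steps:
$S{\left(U,u \right)} = \frac{173}{U}$ ($S{\left(U,u \right)} = - \frac{\left(-346\right) \frac{1}{U}}{2} = \frac{173}{U}$)
$I{\left(C \right)} = - 112 C$
$K = 884461$ ($K = -467 + 884928 = 884461$)
$\left(K + S{\left(1928,240 \right)}\right) \left(I{\left(439 \right)} + 463785\right) = \left(884461 + \frac{173}{1928}\right) \left(\left(-112\right) 439 + 463785\right) = \left(884461 + 173 \cdot \frac{1}{1928}\right) \left(-49168 + 463785\right) = \left(884461 + \frac{173}{1928}\right) 414617 = \frac{1705240981}{1928} \cdot 414617 = \frac{707021899819277}{1928}$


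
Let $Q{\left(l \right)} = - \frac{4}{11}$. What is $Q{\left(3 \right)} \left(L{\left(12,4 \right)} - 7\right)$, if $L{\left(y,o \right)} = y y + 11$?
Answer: $- \frac{592}{11} \approx -53.818$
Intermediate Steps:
$Q{\left(l \right)} = - \frac{4}{11}$ ($Q{\left(l \right)} = \left(-4\right) \frac{1}{11} = - \frac{4}{11}$)
$L{\left(y,o \right)} = 11 + y^{2}$ ($L{\left(y,o \right)} = y^{2} + 11 = 11 + y^{2}$)
$Q{\left(3 \right)} \left(L{\left(12,4 \right)} - 7\right) = - \frac{4 \left(\left(11 + 12^{2}\right) - 7\right)}{11} = - \frac{4 \left(\left(11 + 144\right) - 7\right)}{11} = - \frac{4 \left(155 - 7\right)}{11} = \left(- \frac{4}{11}\right) 148 = - \frac{592}{11}$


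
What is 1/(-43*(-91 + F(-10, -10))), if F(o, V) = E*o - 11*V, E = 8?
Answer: 1/2623 ≈ 0.00038124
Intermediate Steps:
F(o, V) = -11*V + 8*o (F(o, V) = 8*o - 11*V = -11*V + 8*o)
1/(-43*(-91 + F(-10, -10))) = 1/(-43*(-91 + (-11*(-10) + 8*(-10)))) = 1/(-43*(-91 + (110 - 80))) = 1/(-43*(-91 + 30)) = 1/(-43*(-61)) = 1/2623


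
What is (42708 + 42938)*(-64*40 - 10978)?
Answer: -1159475548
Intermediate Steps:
(42708 + 42938)*(-64*40 - 10978) = 85646*(-2560 - 10978) = 85646*(-13538) = -1159475548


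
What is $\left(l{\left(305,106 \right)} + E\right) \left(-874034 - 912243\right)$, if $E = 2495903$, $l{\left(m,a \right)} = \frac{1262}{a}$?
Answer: $- \frac{236294955666730}{53} \approx -4.4584 \cdot 10^{12}$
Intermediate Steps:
$\left(l{\left(305,106 \right)} + E\right) \left(-874034 - 912243\right) = \left(\frac{1262}{106} + 2495903\right) \left(-874034 - 912243\right) = \left(1262 \cdot \frac{1}{106} + 2495903\right) \left(-1786277\right) = \left(\frac{631}{53} + 2495903\right) \left(-1786277\right) = \frac{132283490}{53} \left(-1786277\right) = - \frac{236294955666730}{53}$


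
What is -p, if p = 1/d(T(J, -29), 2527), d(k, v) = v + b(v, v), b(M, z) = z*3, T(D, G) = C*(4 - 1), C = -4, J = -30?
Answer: -1/10108 ≈ -9.8931e-5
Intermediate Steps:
T(D, G) = -12 (T(D, G) = -4*(4 - 1) = -4*3 = -12)
b(M, z) = 3*z
d(k, v) = 4*v (d(k, v) = v + 3*v = 4*v)
p = 1/10108 (p = 1/(4*2527) = 1/10108 ≈ 9.8931e-5)
-p = -1*1/10108 = -1/10108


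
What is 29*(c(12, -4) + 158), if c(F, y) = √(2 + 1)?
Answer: 4582 + 29*√3 ≈ 4632.2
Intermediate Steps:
c(F, y) = √3
29*(c(12, -4) + 158) = 29*(√3 + 158) = 29*(158 + √3) = 4582 + 29*√3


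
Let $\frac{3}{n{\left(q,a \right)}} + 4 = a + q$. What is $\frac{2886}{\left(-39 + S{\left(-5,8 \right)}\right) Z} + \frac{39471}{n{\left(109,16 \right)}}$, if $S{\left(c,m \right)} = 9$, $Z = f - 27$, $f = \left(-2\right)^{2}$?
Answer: $\frac{183080136}{115} \approx 1.592 \cdot 10^{6}$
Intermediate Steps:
$f = 4$
$Z = -23$ ($Z = 4 - 27 = -23$)
$n{\left(q,a \right)} = \frac{3}{-4 + a + q}$ ($n{\left(q,a \right)} = \frac{3}{-4 + \left(a + q\right)} = \frac{3}{-4 + a + q}$)
$\frac{2886}{\left(-39 + S{\left(-5,8 \right)}\right) Z} + \frac{39471}{n{\left(109,16 \right)}} = \frac{2886}{\left(-39 + 9\right) \left(-23\right)} + \frac{39471}{3 \frac{1}{-4 + 16 + 109}} = \frac{2886}{\left(-30\right) \left(-23\right)} + \frac{39471}{3 \cdot \frac{1}{121}} = \frac{2886}{690} + \frac{39471}{3 \cdot \frac{1}{121}} = 2886 \cdot \frac{1}{690} + \frac{39471}{\frac{3}{121}} = \frac{481}{115} + 39471 \cdot \frac{121}{3} = \frac{481}{115} + 1591997 = \frac{183080136}{115}$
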